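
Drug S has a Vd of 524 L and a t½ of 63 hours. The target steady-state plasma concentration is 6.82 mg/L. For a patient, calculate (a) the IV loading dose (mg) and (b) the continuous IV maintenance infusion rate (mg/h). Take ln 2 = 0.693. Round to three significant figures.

LD = Vd × C = 524.0 × 6.82 = 3574 mg
CL = 0.693 × Vd / t½ = 0.693 × 524.0 / 63 = 5.764 L/h
Infusion rate = CL × Css = 5.764 × 6.82 = 39.31 mg/h

(a) 3570 mg; (b) 39.3 mg/h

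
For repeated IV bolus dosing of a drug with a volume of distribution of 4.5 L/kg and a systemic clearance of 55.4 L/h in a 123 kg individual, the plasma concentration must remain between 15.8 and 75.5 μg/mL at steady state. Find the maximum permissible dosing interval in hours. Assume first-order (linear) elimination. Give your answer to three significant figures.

Total Vd = 4.5 × 123 = 553.5 L
k = CL / Vd = 55.40 / 553.5 = 0.1001 h⁻¹
Between IV bolus doses, concentration decays as C = C₀·e^(−kτ), so C_peak/C_trough = e^(kτ).
τ_max = ln(C_peak/C_trough) / k = ln(75.5/15.8) / 0.1001 = 1.564 / 0.1001 = 15.62 h

15.6 h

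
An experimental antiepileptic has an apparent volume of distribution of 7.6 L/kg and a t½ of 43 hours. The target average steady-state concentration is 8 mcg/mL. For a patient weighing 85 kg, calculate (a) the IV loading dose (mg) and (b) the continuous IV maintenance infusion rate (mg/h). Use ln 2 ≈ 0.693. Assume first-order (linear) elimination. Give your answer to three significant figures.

(a) 5170 mg; (b) 83.3 mg/h

Vd(total) = 85 kg × 7.6 L/kg = 646.0 L
LD = Vd × C = 646.0 × 8 = 5168 mg
CL = 0.693 × Vd / t½ = 0.693 × 646.0 / 43 = 10.41 L/h
Infusion rate = CL × Css = 10.41 × 8 = 83.28 mg/h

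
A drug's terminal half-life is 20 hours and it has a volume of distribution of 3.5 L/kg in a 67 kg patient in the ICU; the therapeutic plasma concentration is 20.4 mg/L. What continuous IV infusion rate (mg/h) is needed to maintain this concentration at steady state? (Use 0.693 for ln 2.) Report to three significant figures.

166 mg/h

Vd = 3.5 L/kg × 67 kg = 234.5 L
k = 0.693/20 = 0.03465 h⁻¹, so CL = k·Vd = 0.03465 × 234.5 = 8.125 L/h
Infusion rate = CL × Css = 8.125 × 20.4 = 165.8 mg/h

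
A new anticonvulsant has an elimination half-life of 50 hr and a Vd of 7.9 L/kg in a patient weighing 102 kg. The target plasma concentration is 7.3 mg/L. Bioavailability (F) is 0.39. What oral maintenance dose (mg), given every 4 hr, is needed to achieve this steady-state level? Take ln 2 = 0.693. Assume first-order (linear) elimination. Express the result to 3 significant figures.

Vd(total) = 102 kg × 7.9 L/kg = 805.8 L
CL = 0.693 × Vd / t½ = 0.693 × 805.8 / 50 = 11.17 L/h
D = CL × Css × τ / F = 11.17 × 7.3 × 4 / 0.39 = 836.3 mg

836 mg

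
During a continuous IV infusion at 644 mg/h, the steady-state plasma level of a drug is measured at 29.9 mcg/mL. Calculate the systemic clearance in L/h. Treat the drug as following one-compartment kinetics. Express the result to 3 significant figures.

At steady state, infusion rate = CL × Css, so CL = rate / Css.
CL = 644 / 29.9 = 21.54 L/h

21.5 L/h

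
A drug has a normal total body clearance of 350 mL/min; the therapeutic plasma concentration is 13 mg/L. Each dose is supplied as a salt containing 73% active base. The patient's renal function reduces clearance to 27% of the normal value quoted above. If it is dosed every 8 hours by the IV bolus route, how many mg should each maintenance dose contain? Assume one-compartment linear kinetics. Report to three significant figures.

808 mg

CL = 350 mL/min × 60/1000 = 21.00 L/h
Patient clearance = 0.27 × 21.00 = 5.670 L/h
D = CL × Css × τ / S = 5.670 × 13 × 8 / 0.73 = 807.8 mg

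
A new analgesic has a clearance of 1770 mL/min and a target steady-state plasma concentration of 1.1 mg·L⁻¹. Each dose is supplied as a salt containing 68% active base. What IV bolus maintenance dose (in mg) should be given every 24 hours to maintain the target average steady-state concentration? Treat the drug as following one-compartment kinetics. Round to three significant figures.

4120 mg

Convert clearance: 1770 mL/min × 60 min/h ÷ 1000 mL/L = 106.2 L/h
D = CL × Css × τ / S = 106.2 × 1.1 × 24 / 0.68 = 4123 mg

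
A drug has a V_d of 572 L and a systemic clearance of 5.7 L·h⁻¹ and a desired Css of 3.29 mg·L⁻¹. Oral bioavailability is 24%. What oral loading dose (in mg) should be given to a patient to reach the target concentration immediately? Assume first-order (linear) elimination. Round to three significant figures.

7840 mg

LD = Vd × C / F = 572.0 × 3.290 / 0.24 = 7841 mg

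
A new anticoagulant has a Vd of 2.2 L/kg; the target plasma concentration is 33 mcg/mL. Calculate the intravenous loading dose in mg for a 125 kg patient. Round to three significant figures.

Total Vd = 2.2 × 125 = 275.0 L
LD = Vd × C = 275.0 × 33.00 = 9075 mg

9080 mg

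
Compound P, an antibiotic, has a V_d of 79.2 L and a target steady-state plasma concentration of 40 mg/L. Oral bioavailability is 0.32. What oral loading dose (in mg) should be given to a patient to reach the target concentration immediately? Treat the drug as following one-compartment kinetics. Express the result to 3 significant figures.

LD = Vd × C / F = 79.20 × 40.00 / 0.32 = 9900 mg

9900 mg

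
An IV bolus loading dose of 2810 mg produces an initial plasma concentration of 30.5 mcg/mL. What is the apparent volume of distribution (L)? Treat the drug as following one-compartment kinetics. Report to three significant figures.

92.1 L

Immediately after an IV bolus, C₀ = Dose / Vd, so Vd = Dose / C₀.
Vd = 2810 / 30.5 = 92.13 L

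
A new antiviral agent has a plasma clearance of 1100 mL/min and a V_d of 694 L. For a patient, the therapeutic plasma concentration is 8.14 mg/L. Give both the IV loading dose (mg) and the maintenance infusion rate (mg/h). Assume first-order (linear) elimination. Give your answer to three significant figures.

LD = Vd · C_target = 694.0 × 8.14 = 5649 mg
Convert clearance: 1100 mL/min × 60 min/h ÷ 1000 mL/L = 66.00 L/h
Maintenance infusion rate = CL × Css = 66.00 × 8.14 = 537.2 mg/h

(a) 5650 mg; (b) 537 mg/h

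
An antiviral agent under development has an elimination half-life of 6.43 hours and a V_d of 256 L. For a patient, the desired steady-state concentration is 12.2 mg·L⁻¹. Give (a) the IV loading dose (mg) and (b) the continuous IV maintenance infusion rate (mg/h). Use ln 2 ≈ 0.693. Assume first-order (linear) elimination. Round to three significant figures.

(a) 3120 mg; (b) 337 mg/h

LD = Vd × C = 256.0 × 12.2 = 3123 mg
CL = 0.693 × Vd / t½ = 0.693 × 256.0 / 6.43 = 27.59 L/h
Infusion rate = CL × Css = 27.59 × 12.2 = 336.6 mg/h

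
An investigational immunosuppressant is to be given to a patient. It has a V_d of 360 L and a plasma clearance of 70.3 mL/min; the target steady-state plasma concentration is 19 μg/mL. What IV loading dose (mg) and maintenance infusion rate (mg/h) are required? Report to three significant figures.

LD = Vd · C_target = 360.0 × 19 = 6840 mg
CL = 70.3 mL/min = 70.3 × 0.06 = 4.218 L/h
Infusion rate = 4.218 L/h × 19 mg/L = 80.14 mg/h

(a) 6840 mg; (b) 80.1 mg/h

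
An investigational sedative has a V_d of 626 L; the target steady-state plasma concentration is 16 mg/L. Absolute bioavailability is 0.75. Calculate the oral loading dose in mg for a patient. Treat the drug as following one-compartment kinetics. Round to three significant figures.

13400 mg

LD = Vd × C / F = 626.0 × 16.00 / 0.75 = 13350 mg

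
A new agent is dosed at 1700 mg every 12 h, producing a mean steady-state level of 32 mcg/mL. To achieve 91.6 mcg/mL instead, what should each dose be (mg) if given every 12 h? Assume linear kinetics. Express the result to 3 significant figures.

With linear kinetics, Css is proportional to dose rate (D/τ) at fixed clearance.
D₂ = D₁ × (Css,target / Css,current) = 1700 × 91.6/32 = 4866 mg

4870 mg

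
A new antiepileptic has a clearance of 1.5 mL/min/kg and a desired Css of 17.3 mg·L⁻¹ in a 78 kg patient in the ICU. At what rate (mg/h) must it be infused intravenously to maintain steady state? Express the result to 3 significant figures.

121 mg/h

CL = 1.5 mL/min/kg × 78 kg = 117.0 mL/min = 117.0 × 60/1000 = 7.020 L/h
Rate = CL × Css = 7.020 × 17.3 = 121.4 mg/h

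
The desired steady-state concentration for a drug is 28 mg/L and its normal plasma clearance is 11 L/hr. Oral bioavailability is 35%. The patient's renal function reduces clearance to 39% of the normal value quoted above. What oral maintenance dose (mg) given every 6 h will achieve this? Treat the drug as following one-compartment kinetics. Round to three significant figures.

Patient clearance = 0.39 × 11.00 = 4.290 L/h
D = CL × Css × τ / F = 4.290 × 28 × 6 / 0.35 = 2059 mg

2060 mg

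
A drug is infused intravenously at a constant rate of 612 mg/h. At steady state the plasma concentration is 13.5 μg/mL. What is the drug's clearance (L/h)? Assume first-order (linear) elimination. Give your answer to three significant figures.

At steady state, infusion rate = CL × Css, so CL = rate / Css.
CL = 612 / 13.5 = 45.33 L/h

45.3 L/h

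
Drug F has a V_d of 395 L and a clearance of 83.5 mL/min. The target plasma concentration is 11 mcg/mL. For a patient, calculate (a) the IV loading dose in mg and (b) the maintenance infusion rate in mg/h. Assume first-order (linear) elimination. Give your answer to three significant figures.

Loading: fill Vd to C_target → 395.0 L × 11 mg/L = 4345 mg
Convert clearance: 83.5 mL/min × 60 min/h ÷ 1000 mL/L = 5.010 L/h
Maintenance: replace elimination → rate = CL × Css = 5.010 × 11 = 55.11 mg/h

(a) 4350 mg; (b) 55.1 mg/h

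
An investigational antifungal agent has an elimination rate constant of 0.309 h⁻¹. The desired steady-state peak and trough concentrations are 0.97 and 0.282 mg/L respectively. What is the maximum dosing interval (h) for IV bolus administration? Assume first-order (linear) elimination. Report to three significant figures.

Between IV bolus doses, concentration decays as C = C₀·e^(−kτ), so C_peak/C_trough = e^(kτ).
τ_max = ln(C_peak/C_trough) / k = ln(0.97/0.282) / 0.3090 = 1.235 / 0.3090 = 3.997 h

4.00 h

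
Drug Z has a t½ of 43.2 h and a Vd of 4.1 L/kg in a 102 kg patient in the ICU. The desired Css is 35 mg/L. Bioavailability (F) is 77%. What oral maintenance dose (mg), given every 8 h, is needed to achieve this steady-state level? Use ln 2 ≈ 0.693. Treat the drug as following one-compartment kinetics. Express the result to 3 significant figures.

2440 mg

Total Vd = 4.1 × 102 = 418.2 L
CL = ln 2 · Vd / t½ = 0.693 × 418.2 / 43.2 = 6.709 L/h
D = CL × Css × τ / F = 6.709 × 35 × 8 / 0.77 = 2440 mg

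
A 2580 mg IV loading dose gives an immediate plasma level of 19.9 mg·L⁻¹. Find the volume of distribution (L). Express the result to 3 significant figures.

130 L

Immediately after an IV bolus, C₀ = Dose / Vd, so Vd = Dose / C₀.
Vd = 2580 / 19.9 = 129.6 L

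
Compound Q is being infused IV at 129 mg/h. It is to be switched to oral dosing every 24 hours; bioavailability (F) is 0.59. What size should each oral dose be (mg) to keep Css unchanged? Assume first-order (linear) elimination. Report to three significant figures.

To maintain the same Css, the systemic dosing rate must be unchanged: F·D/τ = infusion rate.
D = rate × τ / F = 129 × 24 / 0.59 = 5247 mg

5250 mg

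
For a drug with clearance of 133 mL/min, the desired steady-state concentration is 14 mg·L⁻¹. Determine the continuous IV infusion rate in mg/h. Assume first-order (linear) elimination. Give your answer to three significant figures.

CL = 133 mL/min × 60/1000 = 7.980 L/h
R₀ = 7.980 × 14 = 111.7 mg/h

112 mg/h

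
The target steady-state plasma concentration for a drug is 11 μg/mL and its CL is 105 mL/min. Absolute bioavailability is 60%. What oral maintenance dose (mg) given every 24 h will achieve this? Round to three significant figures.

CL = 105 mL/min × 60/1000 = 6.300 L/h
At steady state, dose per interval replaces the amount cleared in that interval: F·D/τ = CL·Css.
D = CL × Css × τ / F = 6.300 × 11 × 24 / 0.6 = 2772 mg

2770 mg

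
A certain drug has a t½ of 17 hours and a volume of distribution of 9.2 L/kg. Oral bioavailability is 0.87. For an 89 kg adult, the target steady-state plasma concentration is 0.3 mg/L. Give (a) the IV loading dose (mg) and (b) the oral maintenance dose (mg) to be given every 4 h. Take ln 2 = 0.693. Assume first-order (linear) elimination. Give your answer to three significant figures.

(a) 246 mg; (b) 46.0 mg

Total Vd = 9.2 × 89 = 818.8 L
LD = Vd × C = 818.8 × 0.3 = 245.6 mg
CL = 0.693 × Vd / t½ = 0.693 × 818.8 / 17 = 33.38 L/h
D = CL × Css × τ / F = 33.38 × 0.3 × 4 / 0.87 = 46.04 mg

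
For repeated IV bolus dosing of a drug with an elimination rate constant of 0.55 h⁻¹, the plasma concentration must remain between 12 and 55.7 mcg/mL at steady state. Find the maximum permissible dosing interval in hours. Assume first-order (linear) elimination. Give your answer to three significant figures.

Between IV bolus doses, concentration decays as C = C₀·e^(−kτ), so C_peak/C_trough = e^(kτ).
τ_max = ln(C_peak/C_trough) / k = ln(55.7/12) / 0.5500 = 1.535 / 0.5500 = 2.791 h

2.79 h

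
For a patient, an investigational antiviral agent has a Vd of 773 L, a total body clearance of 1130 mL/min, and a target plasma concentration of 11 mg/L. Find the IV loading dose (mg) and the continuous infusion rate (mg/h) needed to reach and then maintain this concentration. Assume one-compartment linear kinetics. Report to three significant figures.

(a) 8500 mg; (b) 746 mg/h

Loading dose = Vd × C = 773.0 × 11 = 8503 mg
CL = 1130 mL/min × 60/1000 = 67.80 L/h
Maintenance infusion rate = CL × Css = 67.80 × 11 = 745.8 mg/h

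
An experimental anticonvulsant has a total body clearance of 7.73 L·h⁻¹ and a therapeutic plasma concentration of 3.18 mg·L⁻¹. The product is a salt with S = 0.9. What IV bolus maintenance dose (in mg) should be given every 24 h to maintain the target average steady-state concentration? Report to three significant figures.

At steady state, dose per interval replaces the amount cleared in that interval: S·D/τ = CL·Css.
D = CL × Css × τ / S = 7.730 × 3.18 × 24 / 0.9 = 655.5 mg

656 mg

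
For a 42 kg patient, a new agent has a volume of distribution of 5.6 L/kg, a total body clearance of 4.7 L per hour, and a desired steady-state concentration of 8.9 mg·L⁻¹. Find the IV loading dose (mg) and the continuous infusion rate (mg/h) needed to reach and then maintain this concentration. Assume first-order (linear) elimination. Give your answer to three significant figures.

Total Vd = 5.6 × 42 = 235.2 L
Loading: fill Vd to C_target → 235.2 L × 8.9 mg/L = 2093 mg
Maintenance: replace elimination → rate = CL × Css = 4.700 × 8.9 = 41.83 mg/h

(a) 2090 mg; (b) 41.8 mg/h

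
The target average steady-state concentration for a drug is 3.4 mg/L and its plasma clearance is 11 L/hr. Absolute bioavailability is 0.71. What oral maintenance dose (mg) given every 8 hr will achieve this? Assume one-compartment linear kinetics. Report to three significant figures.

421 mg

D = CL × Css × τ / F = 11.00 × 3.4 × 8 / 0.71 = 421.4 mg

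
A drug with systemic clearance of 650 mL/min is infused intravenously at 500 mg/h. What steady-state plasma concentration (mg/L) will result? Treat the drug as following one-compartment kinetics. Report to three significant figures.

12.8 mg/L

CL = 650 mL/min × 60/1000 = 39.00 L/h
Css = rate / CL = 500 / 39.00 = 12.82 mg/L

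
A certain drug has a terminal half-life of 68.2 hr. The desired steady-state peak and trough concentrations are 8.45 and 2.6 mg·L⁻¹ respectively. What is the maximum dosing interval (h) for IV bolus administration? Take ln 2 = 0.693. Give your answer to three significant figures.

k = 0.693 / t½ = 0.693 / 68.2 = 0.01016 h⁻¹
Between IV bolus doses, concentration decays as C = C₀·e^(−kτ), so C_peak/C_trough = e^(kτ).
τ_max = ln(C_peak/C_trough) / k = ln(8.45/2.6) / 0.01016 = 1.179 / 0.01016 = 116.0 h

116 h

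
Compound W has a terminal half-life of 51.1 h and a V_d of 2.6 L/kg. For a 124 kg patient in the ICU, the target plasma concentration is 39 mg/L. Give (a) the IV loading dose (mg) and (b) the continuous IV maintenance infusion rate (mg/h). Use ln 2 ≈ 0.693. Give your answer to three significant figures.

(a) 12600 mg; (b) 171 mg/h

Total Vd = 2.6 × 124 = 322.4 L
LD = Vd × C = 322.4 × 39 = 12570 mg
CL = 0.693 × Vd / t½ = 0.693 × 322.4 / 51.1 = 4.372 L/h
Infusion rate = CL × Css = 4.372 × 39 = 170.5 mg/h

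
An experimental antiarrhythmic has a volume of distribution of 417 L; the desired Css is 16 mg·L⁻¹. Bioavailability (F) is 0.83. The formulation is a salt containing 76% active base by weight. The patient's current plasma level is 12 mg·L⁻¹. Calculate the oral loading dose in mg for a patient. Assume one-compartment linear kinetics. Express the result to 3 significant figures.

The loading dose fills Vd to the target concentration.
Concentration deficit ΔC = 16 − 12 = 4.000 mg/L
LD = Vd × ΔC / F / S = 417.0 × 4.000 / 0.83 / 0.76 = 2644 mg

2640 mg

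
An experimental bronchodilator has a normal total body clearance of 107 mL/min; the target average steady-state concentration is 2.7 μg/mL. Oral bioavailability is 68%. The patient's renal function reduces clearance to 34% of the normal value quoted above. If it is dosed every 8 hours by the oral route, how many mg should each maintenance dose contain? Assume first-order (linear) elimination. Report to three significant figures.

69.3 mg

Convert clearance: 107 mL/min × 60 min/h ÷ 1000 mL/L = 6.420 L/h
Patient clearance = 0.34 × 6.420 = 2.183 L/h
At steady state, dose per interval replaces the amount cleared in that interval: F·D/τ = CL·Css.
D = CL × Css × τ / F = 2.183 × 2.7 × 8 / 0.68 = 69.34 mg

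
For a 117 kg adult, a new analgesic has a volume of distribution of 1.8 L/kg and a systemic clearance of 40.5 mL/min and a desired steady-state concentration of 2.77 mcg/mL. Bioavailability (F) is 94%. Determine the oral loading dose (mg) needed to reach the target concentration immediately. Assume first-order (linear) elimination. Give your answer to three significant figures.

621 mg

Total Vd = 1.8 × 117 = 210.6 L
The loading dose fills Vd to the target concentration.
LD = Vd × C / F = 210.6 × 2.770 / 0.94 = 620.6 mg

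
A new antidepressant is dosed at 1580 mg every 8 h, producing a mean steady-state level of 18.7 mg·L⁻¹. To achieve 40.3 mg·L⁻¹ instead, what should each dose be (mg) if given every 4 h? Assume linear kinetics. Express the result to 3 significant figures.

For first-order elimination, Css ∝ F·D/(CL·τ); F and CL are unchanged, so Css ∝ D/τ.
D₂ = D₁ × (Css,target / Css,current) × (τ₂/τ₁) = 1580 × (40.3/18.7) × (4/8) = 1703 mg

1700 mg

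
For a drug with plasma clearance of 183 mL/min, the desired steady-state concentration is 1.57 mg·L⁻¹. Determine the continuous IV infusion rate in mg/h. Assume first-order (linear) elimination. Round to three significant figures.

CL = 183 mL/min = 183 × 0.06 = 10.98 L/h
R₀ = 10.98 × 1.57 = 17.24 mg/h

17.2 mg/h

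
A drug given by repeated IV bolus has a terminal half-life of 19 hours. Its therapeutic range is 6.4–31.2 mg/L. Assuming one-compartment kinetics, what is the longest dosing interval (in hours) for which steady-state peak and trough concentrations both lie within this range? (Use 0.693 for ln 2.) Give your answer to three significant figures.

43.4 h

k = 0.693 / t½ = 0.693 / 19 = 0.03647 h⁻¹
Between IV bolus doses, concentration decays as C = C₀·e^(−kτ), so C_peak/C_trough = e^(kτ).
τ_max = ln(C_peak/C_trough) / k = ln(31.2/6.4) / 0.03647 = 1.584 / 0.03647 = 43.43 h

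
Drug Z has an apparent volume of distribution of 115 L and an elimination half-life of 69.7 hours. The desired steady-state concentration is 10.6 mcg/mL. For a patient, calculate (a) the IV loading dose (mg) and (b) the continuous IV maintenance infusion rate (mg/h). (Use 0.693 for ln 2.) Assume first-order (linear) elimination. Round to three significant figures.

LD = Vd × C = 115.0 × 10.6 = 1219 mg
CL = 0.693 × Vd / t½ = 0.693 × 115.0 / 69.7 = 1.143 L/h
Infusion rate = CL × Css = 1.143 × 10.6 = 12.12 mg/h

(a) 1220 mg; (b) 12.1 mg/h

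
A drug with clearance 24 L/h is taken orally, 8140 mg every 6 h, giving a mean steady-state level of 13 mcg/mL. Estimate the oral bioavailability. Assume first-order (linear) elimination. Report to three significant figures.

F·D/τ = CL·Css at steady state → F = CL·Css·τ / D.
F = 24 × 13 × 6 / 8140 = 0.230

0.230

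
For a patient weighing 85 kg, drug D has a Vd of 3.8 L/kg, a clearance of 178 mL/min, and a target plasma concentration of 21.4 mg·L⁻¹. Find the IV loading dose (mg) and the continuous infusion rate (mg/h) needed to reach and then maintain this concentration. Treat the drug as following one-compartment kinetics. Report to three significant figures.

(a) 6910 mg; (b) 229 mg/h

Vd = 3.8 L/kg × 85 kg = 323.0 L
Loading dose = Vd × C = 323.0 × 21.4 = 6912 mg
CL = 178 mL/min × 60/1000 = 10.68 L/h
Maintenance infusion rate = CL × Css = 10.68 × 21.4 = 228.6 mg/h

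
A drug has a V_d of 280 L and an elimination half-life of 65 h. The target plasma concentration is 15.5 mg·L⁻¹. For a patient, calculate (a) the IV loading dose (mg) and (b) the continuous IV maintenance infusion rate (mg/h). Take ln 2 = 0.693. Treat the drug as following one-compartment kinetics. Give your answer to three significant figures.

(a) 4340 mg; (b) 46.3 mg/h

LD = Vd × C = 280.0 × 15.5 = 4340 mg
CL = 0.693 × Vd / t½ = 0.693 × 280.0 / 65 = 2.985 L/h
Infusion rate = CL × Css = 2.985 × 15.5 = 46.27 mg/h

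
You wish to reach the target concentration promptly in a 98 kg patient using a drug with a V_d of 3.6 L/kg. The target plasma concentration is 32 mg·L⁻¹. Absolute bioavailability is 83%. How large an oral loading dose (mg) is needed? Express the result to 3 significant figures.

Total Vd = 3.6 × 98 = 352.8 L
The loading dose fills Vd to the target concentration.
LD = Vd × C / F = 352.8 × 32.00 / 0.83 = 13600 mg

13600 mg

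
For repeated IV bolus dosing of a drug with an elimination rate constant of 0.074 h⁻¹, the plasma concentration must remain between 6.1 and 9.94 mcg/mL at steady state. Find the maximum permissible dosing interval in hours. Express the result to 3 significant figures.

Between IV bolus doses, concentration decays as C = C₀·e^(−kτ), so C_peak/C_trough = e^(kτ).
τ_max = ln(C_peak/C_trough) / k = ln(9.94/6.1) / 0.07400 = 0.4883 / 0.07400 = 6.599 h

6.60 h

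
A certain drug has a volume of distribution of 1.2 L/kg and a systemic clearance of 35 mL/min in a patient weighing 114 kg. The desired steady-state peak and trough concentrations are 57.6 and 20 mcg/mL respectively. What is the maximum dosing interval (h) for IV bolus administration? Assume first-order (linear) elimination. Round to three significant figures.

68.9 h

Total Vd = 1.2 × 114 = 136.8 L
Convert clearance: 35 mL/min × 60 min/h ÷ 1000 mL/L = 2.100 L/h
k = CL / Vd = 2.100 / 136.8 = 0.01535 h⁻¹
Between IV bolus doses, concentration decays as C = C₀·e^(−kτ), so C_peak/C_trough = e^(kτ).
τ_max = ln(C_peak/C_trough) / k = ln(57.6/20) / 0.01535 = 1.058 / 0.01535 = 68.93 h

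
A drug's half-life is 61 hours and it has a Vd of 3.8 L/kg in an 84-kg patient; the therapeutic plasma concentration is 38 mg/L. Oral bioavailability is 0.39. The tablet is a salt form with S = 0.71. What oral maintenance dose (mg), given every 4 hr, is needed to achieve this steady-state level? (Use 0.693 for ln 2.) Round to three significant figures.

Total Vd = 3.8 × 84 = 319.2 L
CL = 0.693 × Vd / t½ = 0.693 × 319.2 / 61 = 3.626 L/h
D = CL × Css × τ / F / S = 3.626 × 38 × 4 / 0.39 / 0.71 = 1990 mg

1990 mg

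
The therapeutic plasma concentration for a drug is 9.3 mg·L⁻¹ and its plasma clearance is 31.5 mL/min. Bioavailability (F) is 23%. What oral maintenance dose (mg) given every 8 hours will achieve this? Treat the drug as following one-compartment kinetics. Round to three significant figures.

CL = 31.5 mL/min = 31.5 × 0.06 = 1.890 L/h
At steady state, dose per interval replaces the amount cleared in that interval: F·D/τ = CL·Css.
D = CL × Css × τ / F = 1.890 × 9.3 × 8 / 0.23 = 611.4 mg

611 mg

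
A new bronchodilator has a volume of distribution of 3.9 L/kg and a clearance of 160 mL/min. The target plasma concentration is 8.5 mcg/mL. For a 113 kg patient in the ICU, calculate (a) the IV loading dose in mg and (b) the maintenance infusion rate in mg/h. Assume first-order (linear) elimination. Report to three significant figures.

Total Vd = 3.9 × 113 = 440.7 L
LD = Vd · C_target = 440.7 × 8.5 = 3746 mg
CL = 160 mL/min = 160 × 0.06 = 9.600 L/h
Maintenance infusion rate = CL × Css = 9.600 × 8.5 = 81.60 mg/h

(a) 3750 mg; (b) 81.6 mg/h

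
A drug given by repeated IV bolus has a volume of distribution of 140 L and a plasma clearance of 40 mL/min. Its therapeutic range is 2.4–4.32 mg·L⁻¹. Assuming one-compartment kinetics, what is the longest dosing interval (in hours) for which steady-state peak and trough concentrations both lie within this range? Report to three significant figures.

CL = 40 mL/min = 40 × 0.06 = 2.400 L/h
k = CL / Vd = 2.400 / 140.0 = 0.01714 h⁻¹
Between IV bolus doses, concentration decays as C = C₀·e^(−kτ), so C_peak/C_trough = e^(kτ).
τ_max = ln(C_peak/C_trough) / k = ln(4.32/2.4) / 0.01714 = 0.5878 / 0.01714 = 34.29 h

34.3 h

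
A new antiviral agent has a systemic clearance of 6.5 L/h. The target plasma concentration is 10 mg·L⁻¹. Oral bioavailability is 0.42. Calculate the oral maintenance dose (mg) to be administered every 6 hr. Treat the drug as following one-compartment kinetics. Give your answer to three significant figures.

D = CL × Css × τ / F = 6.500 × 10 × 6 / 0.42 = 928.6 mg

929 mg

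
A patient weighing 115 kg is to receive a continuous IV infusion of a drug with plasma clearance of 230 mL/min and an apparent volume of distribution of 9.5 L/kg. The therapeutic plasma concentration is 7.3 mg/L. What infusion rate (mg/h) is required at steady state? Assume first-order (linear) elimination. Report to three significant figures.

101 mg/h

CL = 230 mL/min = 230 × 0.06 = 13.80 L/h
Vd does not affect the maintenance rate; only clearance governs steady-state input.
R₀ = 13.80 × 7.3 = 100.7 mg/h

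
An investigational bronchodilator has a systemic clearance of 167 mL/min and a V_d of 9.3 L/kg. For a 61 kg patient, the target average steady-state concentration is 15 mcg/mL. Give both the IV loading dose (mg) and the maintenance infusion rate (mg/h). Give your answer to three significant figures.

(a) 8510 mg; (b) 150 mg/h

Vd = 9.3 L/kg × 61 kg = 567.3 L
LD = Vd · C_target = 567.3 × 15 = 8510 mg
Convert clearance: 167 mL/min × 60 min/h ÷ 1000 mL/L = 10.02 L/h
Maintenance infusion rate = CL × Css = 10.02 × 15 = 150.3 mg/h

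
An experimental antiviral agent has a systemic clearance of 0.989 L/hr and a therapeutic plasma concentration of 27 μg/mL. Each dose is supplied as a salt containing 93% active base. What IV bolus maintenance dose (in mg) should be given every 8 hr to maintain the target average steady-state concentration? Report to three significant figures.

230 mg

D = CL × Css × τ / S = 0.9890 × 27 × 8 / 0.93 = 229.7 mg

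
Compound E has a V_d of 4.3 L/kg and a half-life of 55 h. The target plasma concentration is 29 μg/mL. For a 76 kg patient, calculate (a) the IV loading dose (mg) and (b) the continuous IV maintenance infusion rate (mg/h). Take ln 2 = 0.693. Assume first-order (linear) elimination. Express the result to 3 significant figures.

Vd(total) = 76 kg × 4.3 L/kg = 326.8 L
LD = Vd × C = 326.8 × 29 = 9477 mg
CL = 0.693 × Vd / t½ = 0.693 × 326.8 / 55 = 4.118 L/h
Infusion rate = CL × Css = 4.118 × 29 = 119.4 mg/h

(a) 9480 mg; (b) 119 mg/h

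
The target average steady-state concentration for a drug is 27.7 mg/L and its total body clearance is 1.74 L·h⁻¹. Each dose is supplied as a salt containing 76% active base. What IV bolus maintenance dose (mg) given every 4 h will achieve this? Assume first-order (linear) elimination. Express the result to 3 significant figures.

254 mg

D = CL × Css × τ / S = 1.740 × 27.7 × 4 / 0.76 = 253.7 mg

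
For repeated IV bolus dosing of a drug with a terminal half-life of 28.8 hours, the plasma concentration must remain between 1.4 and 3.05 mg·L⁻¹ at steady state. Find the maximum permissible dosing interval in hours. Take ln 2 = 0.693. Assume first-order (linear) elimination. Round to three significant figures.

32.4 h

k = 0.693 / t½ = 0.693 / 28.8 = 0.02406 h⁻¹
Between IV bolus doses, concentration decays as C = C₀·e^(−kτ), so C_peak/C_trough = e^(kτ).
τ_max = ln(C_peak/C_trough) / k = ln(3.05/1.4) / 0.02406 = 0.7787 / 0.02406 = 32.36 h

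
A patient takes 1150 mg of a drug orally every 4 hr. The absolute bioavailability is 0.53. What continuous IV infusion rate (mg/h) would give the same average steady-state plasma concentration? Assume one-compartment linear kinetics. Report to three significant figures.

152 mg/h

Equivalent systemic input: infusion rate = F·D/τ.
Rate = 0.53 × 1150 / 4 = 152.4 mg/h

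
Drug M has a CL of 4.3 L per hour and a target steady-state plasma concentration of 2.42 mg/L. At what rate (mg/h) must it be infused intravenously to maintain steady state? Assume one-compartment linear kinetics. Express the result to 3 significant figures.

10.4 mg/h

Infusion rate = CL · Css = 4.300 L/h × 2.42 mg/L = 10.41 mg/h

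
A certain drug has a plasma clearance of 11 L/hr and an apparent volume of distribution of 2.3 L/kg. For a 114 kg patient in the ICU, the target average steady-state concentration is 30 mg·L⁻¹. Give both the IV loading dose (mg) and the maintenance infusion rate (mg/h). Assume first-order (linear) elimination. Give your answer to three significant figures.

(a) 7870 mg; (b) 330 mg/h

Vd = 2.3 L/kg × 114 kg = 262.2 L
Loading dose = Vd × C = 262.2 × 30 = 7866 mg
Infusion rate = 11.00 L/h × 30 mg/L = 330.0 mg/h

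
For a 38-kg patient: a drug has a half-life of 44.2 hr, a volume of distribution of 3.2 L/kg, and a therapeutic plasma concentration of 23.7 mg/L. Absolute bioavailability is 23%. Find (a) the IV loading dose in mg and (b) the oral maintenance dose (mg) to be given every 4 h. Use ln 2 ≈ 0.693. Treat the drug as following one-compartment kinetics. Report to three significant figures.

Vd(total) = 38 kg × 3.2 L/kg = 121.6 L
LD = Vd × C = 121.6 × 23.7 = 2882 mg
CL = 0.693 × Vd / t½ = 0.693 × 121.6 / 44.2 = 1.907 L/h
D = CL × Css × τ / F = 1.907 × 23.7 × 4 / 0.23 = 786.0 mg

(a) 2880 mg; (b) 786 mg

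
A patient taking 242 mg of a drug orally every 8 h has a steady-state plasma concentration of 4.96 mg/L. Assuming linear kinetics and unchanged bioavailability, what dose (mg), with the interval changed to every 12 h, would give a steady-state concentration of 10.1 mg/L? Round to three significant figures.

739 mg

For first-order elimination, Css ∝ F·D/(CL·τ); F and CL are unchanged, so Css ∝ D/τ.
D₂ = D₁ × (Css,target / Css,current) × (τ₂/τ₁) = 242 × (10.1/4.96) × (12/8) = 739.2 mg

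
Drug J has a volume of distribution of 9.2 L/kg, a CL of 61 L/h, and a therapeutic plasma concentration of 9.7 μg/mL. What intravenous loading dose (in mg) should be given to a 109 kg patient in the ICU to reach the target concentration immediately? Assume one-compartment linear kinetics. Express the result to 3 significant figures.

9730 mg

Total Vd = 9.2 × 109 = 1003 L
LD = Vd × C = 1003 × 9.700 = 9729 mg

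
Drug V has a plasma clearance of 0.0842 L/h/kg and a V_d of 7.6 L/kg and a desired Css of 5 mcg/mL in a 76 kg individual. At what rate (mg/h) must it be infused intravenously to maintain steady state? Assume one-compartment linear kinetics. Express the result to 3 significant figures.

CL = 0.0842 L/h/kg × 76 kg = 6.399 L/h
Infusion rate = CL · Css = 6.399 L/h × 5 mg/L = 32.00 mg/h

32.0 mg/h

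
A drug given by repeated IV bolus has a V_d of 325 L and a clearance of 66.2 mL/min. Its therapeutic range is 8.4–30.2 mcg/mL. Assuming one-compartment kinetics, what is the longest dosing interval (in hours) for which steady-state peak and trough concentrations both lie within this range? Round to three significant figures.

105 h

CL = 66.2 mL/min = 66.2 × 0.06 = 3.972 L/h
k = CL / Vd = 3.972 / 325.0 = 0.01222 h⁻¹
Between IV bolus doses, concentration decays as C = C₀·e^(−kτ), so C_peak/C_trough = e^(kτ).
τ_max = ln(C_peak/C_trough) / k = ln(30.2/8.4) / 0.01222 = 1.280 / 0.01222 = 104.7 h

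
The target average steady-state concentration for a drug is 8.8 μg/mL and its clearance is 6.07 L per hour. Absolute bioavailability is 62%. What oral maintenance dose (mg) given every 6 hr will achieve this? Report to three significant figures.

At steady state, dose per interval replaces the amount cleared in that interval: F·D/τ = CL·Css.
D = CL × Css × τ / F = 6.070 × 8.8 × 6 / 0.62 = 516.9 mg

517 mg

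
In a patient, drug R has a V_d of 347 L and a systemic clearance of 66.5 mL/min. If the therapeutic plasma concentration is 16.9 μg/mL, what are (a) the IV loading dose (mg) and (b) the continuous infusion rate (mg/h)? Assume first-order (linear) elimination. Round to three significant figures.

Loading dose = Vd × C = 347.0 × 16.9 = 5864 mg
Convert clearance: 66.5 mL/min × 60 min/h ÷ 1000 mL/L = 3.990 L/h
Maintenance infusion rate = CL × Css = 3.990 × 16.9 = 67.43 mg/h

(a) 5860 mg; (b) 67.4 mg/h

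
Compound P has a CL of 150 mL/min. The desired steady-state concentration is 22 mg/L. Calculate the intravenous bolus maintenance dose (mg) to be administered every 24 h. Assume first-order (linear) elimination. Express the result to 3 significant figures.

4750 mg

CL = 150 mL/min = 150 × 0.06 = 9.000 L/h
D = CL × Css × τ = 9.000 × 22 × 24 = 4752 mg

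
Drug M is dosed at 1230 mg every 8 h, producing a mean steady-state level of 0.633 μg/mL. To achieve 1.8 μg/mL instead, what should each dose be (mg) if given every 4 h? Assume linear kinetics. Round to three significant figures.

1750 mg

With linear kinetics, Css is proportional to dose rate (D/τ) at fixed clearance.
D₂ = D₁ × (Css,target / Css,current) × (τ₂/τ₁) = 1230 × (1.8/0.633) × (4/8) = 1749 mg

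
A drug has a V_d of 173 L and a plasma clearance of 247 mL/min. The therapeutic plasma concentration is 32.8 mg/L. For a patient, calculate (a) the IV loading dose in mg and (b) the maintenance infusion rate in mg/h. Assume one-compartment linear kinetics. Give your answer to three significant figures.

Loading dose = Vd × C = 173.0 × 32.8 = 5674 mg
CL = 247 mL/min = 247 × 0.06 = 14.82 L/h
Maintenance: replace elimination → rate = CL × Css = 14.82 × 32.8 = 486.1 mg/h

(a) 5670 mg; (b) 486 mg/h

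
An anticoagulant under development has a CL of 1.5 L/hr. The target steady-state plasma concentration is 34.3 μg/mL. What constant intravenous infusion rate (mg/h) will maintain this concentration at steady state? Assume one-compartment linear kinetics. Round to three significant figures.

51.5 mg/h

Rate = CL × Css = 1.500 × 34.3 = 51.45 mg/h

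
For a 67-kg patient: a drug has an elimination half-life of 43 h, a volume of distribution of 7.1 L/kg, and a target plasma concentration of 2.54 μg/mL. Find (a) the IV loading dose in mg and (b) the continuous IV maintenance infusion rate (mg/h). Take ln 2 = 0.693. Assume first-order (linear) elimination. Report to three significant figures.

(a) 1210 mg; (b) 19.5 mg/h

Vd = 7.1 L/kg × 67 kg = 475.7 L
LD = Vd × C = 475.7 × 2.54 = 1208 mg
CL = 0.693 × Vd / t½ = 0.693 × 475.7 / 43 = 7.667 L/h
Infusion rate = CL × Css = 7.667 × 2.54 = 19.47 mg/h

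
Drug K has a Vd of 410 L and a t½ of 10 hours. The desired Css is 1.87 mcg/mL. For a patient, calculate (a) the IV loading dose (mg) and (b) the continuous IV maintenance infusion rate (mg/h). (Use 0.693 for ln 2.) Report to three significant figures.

(a) 767 mg; (b) 53.1 mg/h

LD = Vd × C = 410.0 × 1.87 = 766.7 mg
CL = 0.693 × Vd / t½ = 0.693 × 410.0 / 10 = 28.41 L/h
Infusion rate = CL × Css = 28.41 × 1.87 = 53.13 mg/h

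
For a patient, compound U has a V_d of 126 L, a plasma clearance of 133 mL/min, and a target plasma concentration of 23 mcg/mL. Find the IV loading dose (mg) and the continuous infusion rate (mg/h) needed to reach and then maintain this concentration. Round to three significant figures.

(a) 2900 mg; (b) 184 mg/h

Loading dose = Vd × C = 126.0 × 23 = 2898 mg
CL = 133 mL/min × 60/1000 = 7.980 L/h
Maintenance: replace elimination → rate = CL × Css = 7.980 × 23 = 183.5 mg/h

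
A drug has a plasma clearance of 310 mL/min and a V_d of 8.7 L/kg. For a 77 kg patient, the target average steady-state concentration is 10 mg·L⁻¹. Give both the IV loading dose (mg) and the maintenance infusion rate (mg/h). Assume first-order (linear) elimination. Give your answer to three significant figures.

(a) 6700 mg; (b) 186 mg/h

Total Vd = 8.7 × 77 = 669.9 L
Loading: fill Vd to C_target → 669.9 L × 10 mg/L = 6699 mg
CL = 310 mL/min × 60/1000 = 18.60 L/h
Maintenance infusion rate = CL × Css = 18.60 × 10 = 186.0 mg/h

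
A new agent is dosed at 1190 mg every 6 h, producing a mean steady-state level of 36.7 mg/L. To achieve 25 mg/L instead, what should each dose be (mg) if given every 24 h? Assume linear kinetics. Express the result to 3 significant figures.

3240 mg

With linear kinetics, Css is proportional to dose rate (D/τ) at fixed clearance.
D₂ = D₁ × (Css,target / Css,current) × (τ₂/τ₁) = 1190 × (25/36.7) × (24/6) = 3243 mg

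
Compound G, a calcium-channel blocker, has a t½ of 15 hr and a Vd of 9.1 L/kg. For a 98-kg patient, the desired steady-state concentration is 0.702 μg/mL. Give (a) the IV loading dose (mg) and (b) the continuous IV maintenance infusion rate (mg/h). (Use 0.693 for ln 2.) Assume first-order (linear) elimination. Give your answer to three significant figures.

Total Vd = 9.1 × 98 = 891.8 L
LD = Vd × C = 891.8 × 0.702 = 626.0 mg
CL = 0.693 × Vd / t½ = 0.693 × 891.8 / 15 = 41.20 L/h
Infusion rate = CL × Css = 41.20 × 0.702 = 28.92 mg/h

(a) 626 mg; (b) 28.9 mg/h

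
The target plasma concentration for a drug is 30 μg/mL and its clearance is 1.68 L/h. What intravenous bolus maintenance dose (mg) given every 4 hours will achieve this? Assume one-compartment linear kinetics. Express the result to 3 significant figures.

D = CL × Css × τ = 1.680 × 30 × 4 = 201.6 mg

202 mg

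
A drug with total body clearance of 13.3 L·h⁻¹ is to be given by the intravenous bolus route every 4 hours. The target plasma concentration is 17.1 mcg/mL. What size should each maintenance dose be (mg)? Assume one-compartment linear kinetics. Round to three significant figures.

At steady state, dose per interval replaces the amount cleared in that interval: D/τ = CL·Css.
D = CL × Css × τ = 13.30 × 17.1 × 4 = 909.7 mg

910 mg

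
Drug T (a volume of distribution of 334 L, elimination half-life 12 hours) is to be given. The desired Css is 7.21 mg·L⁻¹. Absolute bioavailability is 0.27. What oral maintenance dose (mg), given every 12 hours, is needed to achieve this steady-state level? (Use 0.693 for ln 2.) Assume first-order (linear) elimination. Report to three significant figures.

k = 0.693/12 = 0.05775 h⁻¹, so CL = k·Vd = 0.05775 × 334.0 = 19.29 L/h
D = CL × Css × τ / F = 19.29 × 7.21 × 12 / 0.27 = 6181 mg

6180 mg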